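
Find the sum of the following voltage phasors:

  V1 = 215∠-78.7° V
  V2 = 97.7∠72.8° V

Step 1 — Convert each phasor to rectangular form:
  V1 = 215·(cos(-78.7°) + j·sin(-78.7°)) = 42.13 - j210.8 V
  V2 = 97.7·(cos(72.8°) + j·sin(72.8°)) = 28.89 + j93.33 V
Step 2 — Sum components: V_total = 71.02 - j117.5 V.
Step 3 — Convert to polar: |V_total| = 137.3 V, ∠V_total = -58.9°.

V_total = 137.3∠-58.9° V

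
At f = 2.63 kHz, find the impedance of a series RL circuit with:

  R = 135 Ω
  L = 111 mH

Step 1 — Angular frequency: ω = 2π·f = 2π·2630 = 1.652e+04 rad/s.
Step 2 — Component impedances:
  R: Z = R = 135 Ω
  L: Z = jωL = j·1.652e+04·0.111 = 0 + j1834 Ω
Step 3 — Series combination: Z_total = R + L = 135 + j1834 Ω = 1839∠85.8° Ω.

Z = 135 + j1834 Ω = 1839∠85.8° Ω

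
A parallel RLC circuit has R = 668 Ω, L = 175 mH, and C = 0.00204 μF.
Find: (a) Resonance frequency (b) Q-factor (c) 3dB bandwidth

Step 1 — Resonance: ω₀ = 1/√(LC) = 1/√(0.175·2.04e-09) = 5.293e+04 rad/s.
Step 2 — f₀ = ω₀/(2π) = 8423 Hz.
Step 3 — Parallel Q: Q = R/(ω₀L) = 668/(5.293e+04·0.175) = 0.07212.
Step 4 — Bandwidth: Δω = ω₀/Q = 7.338e+05 rad/s; BW = Δω/(2π) = 1.168e+05 Hz.

(a) f₀ = 8423 Hz  (b) Q = 0.07212  (c) BW = 1.168e+05 Hz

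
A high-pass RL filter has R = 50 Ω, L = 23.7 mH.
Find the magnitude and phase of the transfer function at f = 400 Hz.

Step 1 — Angular frequency: ω = 2π·400 = 2513 rad/s.
Step 2 — Transfer function: H(jω) = jωL/(R + jωL).
Step 3 — Numerator jωL = j·59.56; denominator R + jωL = 50 + j59.56.
Step 4 — H = 0.5866 + j0.4924.
Step 5 — Magnitude: |H| = 0.7659 (-2.3 dB); phase: φ = 40.0°.

|H| = 0.7659 (-2.3 dB), φ = 40.0°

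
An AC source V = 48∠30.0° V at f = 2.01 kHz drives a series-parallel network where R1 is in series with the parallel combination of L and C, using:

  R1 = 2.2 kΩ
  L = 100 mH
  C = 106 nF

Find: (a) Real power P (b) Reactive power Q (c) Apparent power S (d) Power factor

Step 1 — Angular frequency: ω = 2π·f = 2π·2010 = 1.263e+04 rad/s.
Step 2 — Component impedances:
  R1: Z = R = 2200 Ω
  L: Z = jωL = j·1.263e+04·0.1 = 0 + j1263 Ω
  C: Z = 1/(jωC) = -j/(ω·C) = 0 - j747 Ω
Step 3 — Parallel branch: L || C = 1/(1/L + 1/C) = 0 - j1829 Ω.
Step 4 — Series with R1: Z_total = R1 + (L || C) = 2200 - j1829 Ω = 2861∠-39.7° Ω.
Step 5 — Source phasor: V = 48∠30.0° V = 41.57 + j24 V.
Step 6 — Current: I = V / Z = 0.005812 + j0.01574 A = 0.01678∠69.7° A.
Step 7 — Complex power: S = V·I* = 0.6194 - j0.5148 VA.
Step 8 — Real power: P = Re(S) = 0.6194 W.
Step 9 — Reactive power: Q = Im(S) = -0.5148 VAR.
Step 10 — Apparent power: |S| = 0.8054 VA.
Step 11 — Power factor: PF = P/|S| = 0.769 (leading).

(a) P = 0.6194 W  (b) Q = -0.5148 VAR  (c) S = 0.8054 VA  (d) PF = 0.769 (leading)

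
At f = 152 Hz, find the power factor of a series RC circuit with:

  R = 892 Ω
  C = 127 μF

Step 1 — Angular frequency: ω = 2π·f = 2π·152 = 955 rad/s.
Step 2 — Component impedances:
  R: Z = R = 892 Ω
  C: Z = 1/(jωC) = -j/(ω·C) = 0 - j8.245 Ω
Step 3 — Series combination: Z_total = R + C = 892 - j8.245 Ω = 892∠-0.5° Ω.
Step 4 — Power factor: PF = cos(φ) = Re(Z)/|Z| = 892/892 = 1.
Step 5 — Type: Im(Z) = -8.245 ⇒ leading (phase φ = -0.5°).

PF = 1 (leading, φ = -0.5°)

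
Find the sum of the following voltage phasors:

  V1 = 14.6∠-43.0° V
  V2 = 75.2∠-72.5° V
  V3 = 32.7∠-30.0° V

Step 1 — Convert each phasor to rectangular form:
  V1 = 14.6·(cos(-43.0°) + j·sin(-43.0°)) = 10.68 - j9.957 V
  V2 = 75.2·(cos(-72.5°) + j·sin(-72.5°)) = 22.61 - j71.72 V
  V3 = 32.7·(cos(-30.0°) + j·sin(-30.0°)) = 28.32 - j16.35 V
Step 2 — Sum components: V_total = 61.61 - j98.03 V.
Step 3 — Convert to polar: |V_total| = 115.8 V, ∠V_total = -57.9°.

V_total = 115.8∠-57.9° V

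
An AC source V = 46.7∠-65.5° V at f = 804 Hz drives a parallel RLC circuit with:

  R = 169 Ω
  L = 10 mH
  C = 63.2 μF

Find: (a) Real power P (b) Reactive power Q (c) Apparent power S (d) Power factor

Step 1 — Angular frequency: ω = 2π·f = 2π·804 = 5052 rad/s.
Step 2 — Component impedances:
  R: Z = R = 169 Ω
  L: Z = jωL = j·5052·0.01 = 0 + j50.52 Ω
  C: Z = 1/(jωC) = -j/(ω·C) = 0 - j3.132 Ω
Step 3 — Parallel combination: 1/Z_total = 1/R + 1/L + 1/C; Z_total = 0.06595 - j3.338 Ω = 3.339∠-88.9° Ω.
Step 4 — Source phasor: V = 46.7∠-65.5° V = 19.37 - j42.5 V.
Step 5 — Current: I = V / Z = 12.84 + j5.548 A = 13.99∠23.4° A.
Step 6 — Complex power: S = V·I* = 12.9 - j653.1 VA.
Step 7 — Real power: P = Re(S) = 12.9 W.
Step 8 — Reactive power: Q = Im(S) = -653.1 VAR.
Step 9 — Apparent power: |S| = 653.2 VA.
Step 10 — Power factor: PF = P/|S| = 0.01975 (leading).

(a) P = 12.9 W  (b) Q = -653.1 VAR  (c) S = 653.2 VA  (d) PF = 0.01975 (leading)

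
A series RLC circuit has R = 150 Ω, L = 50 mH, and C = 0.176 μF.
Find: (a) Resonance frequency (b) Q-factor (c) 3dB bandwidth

Step 1 — Resonance condition Im(Z)=0 gives ω₀ = 1/√(LC).
Step 2 — ω₀ = 1/√(0.05·1.76e-07) = 1.066e+04 rad/s.
Step 3 — f₀ = ω₀/(2π) = 1697 Hz.
Step 4 — Series Q: Q = ω₀L/R = 1.066e+04·0.05/150 = 3.553.
Step 5 — 3dB bandwidth: Δω = ω₀/Q = 3000 rad/s; BW = Δω/(2π) = 477.5 Hz.

(a) f₀ = 1697 Hz  (b) Q = 3.553  (c) BW = 477.5 Hz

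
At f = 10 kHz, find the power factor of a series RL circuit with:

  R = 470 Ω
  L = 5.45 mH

Step 1 — Angular frequency: ω = 2π·f = 2π·1e+04 = 6.283e+04 rad/s.
Step 2 — Component impedances:
  R: Z = R = 470 Ω
  L: Z = jωL = j·6.283e+04·0.00545 = 0 + j342.4 Ω
Step 3 — Series combination: Z_total = R + L = 470 + j342.4 Ω = 581.5∠36.1° Ω.
Step 4 — Power factor: PF = cos(φ) = Re(Z)/|Z| = 470/581.52 = 0.8082.
Step 5 — Type: Im(Z) = 342.4 ⇒ lagging (phase φ = 36.1°).

PF = 0.8082 (lagging, φ = 36.1°)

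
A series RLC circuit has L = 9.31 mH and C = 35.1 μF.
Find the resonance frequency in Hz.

Step 1 — Resonance condition Im(Z)=0 gives ω₀ = 1/√(LC).
Step 2 — ω₀ = 1/√(0.00931·3.51e-05) = 1749 rad/s.
Step 3 — f₀ = ω₀/(2π) = 278.4 Hz.

f₀ = 278.4 Hz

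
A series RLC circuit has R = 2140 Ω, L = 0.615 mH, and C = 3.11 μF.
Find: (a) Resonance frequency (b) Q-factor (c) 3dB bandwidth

Step 1 — Resonance: ω₀ = 1/√(LC) = 1/√(0.000615·3.11e-06) = 2.287e+04 rad/s.
Step 2 — f₀ = ω₀/(2π) = 3639 Hz.
Step 3 — Series Q: Q = ω₀L/R = 2.287e+04·0.000615/2140 = 0.006571.
Step 4 — Bandwidth: Δω = ω₀/Q = 3.48e+06 rad/s; BW = Δω/(2π) = 5.538e+05 Hz.

(a) f₀ = 3639 Hz  (b) Q = 0.006571  (c) BW = 5.538e+05 Hz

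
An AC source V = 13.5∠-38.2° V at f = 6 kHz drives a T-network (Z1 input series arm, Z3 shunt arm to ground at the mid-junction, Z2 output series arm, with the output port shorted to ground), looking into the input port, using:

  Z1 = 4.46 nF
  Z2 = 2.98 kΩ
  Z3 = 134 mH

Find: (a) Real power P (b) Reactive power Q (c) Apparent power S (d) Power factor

Step 1 — Angular frequency: ω = 2π·f = 2π·6000 = 3.77e+04 rad/s.
Step 2 — Component impedances:
  Z1: Z = 1/(jωC) = -j/(ω·C) = 0 - j5947 Ω
  Z2: Z = R = 2980 Ω
  Z3: Z = jωL = j·3.77e+04·0.134 = 0 + j5052 Ω
Step 3 — With the output port shorted to ground, the output series arm Z2 runs from the junction to ground; the shunt arm Z3 also runs from the junction to ground. They appear in parallel: Z3 || Z2 = 2211 + j1304 Ω.
Step 4 — Series with input arm Z1: Z_in = Z1 + (Z3 || Z2) = 2211 - j4643 Ω = 5143∠-64.5° Ω.
Step 5 — Source phasor: V = 13.5∠-38.2° V = 10.61 - j8.349 V.
Step 6 — Current: I = V / Z = 0.002352 + j0.001165 A = 0.002625∠26.3° A.
Step 7 — Complex power: S = V·I* = 0.01523 - j0.032 VA.
Step 8 — Real power: P = Re(S) = 0.01523 W.
Step 9 — Reactive power: Q = Im(S) = -0.032 VAR.
Step 10 — Apparent power: |S| = 0.03544 VA.
Step 11 — Power factor: PF = P/|S| = 0.4299 (leading).

(a) P = 0.01523 W  (b) Q = -0.032 VAR  (c) S = 0.03544 VA  (d) PF = 0.4299 (leading)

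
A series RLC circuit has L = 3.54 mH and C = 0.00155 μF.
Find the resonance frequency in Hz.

Step 1 — Resonance condition Im(Z)=0 gives ω₀ = 1/√(LC).
Step 2 — ω₀ = 1/√(0.00354·1.55e-09) = 4.269e+05 rad/s.
Step 3 — f₀ = ω₀/(2π) = 6.794e+04 Hz.

f₀ = 6.794e+04 Hz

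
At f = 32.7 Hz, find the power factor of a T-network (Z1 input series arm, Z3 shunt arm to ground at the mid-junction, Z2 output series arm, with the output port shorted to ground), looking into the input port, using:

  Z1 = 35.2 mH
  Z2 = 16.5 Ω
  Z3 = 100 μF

Step 1 — Angular frequency: ω = 2π·f = 2π·32.7 = 205.5 rad/s.
Step 2 — Component impedances:
  Z1: Z = jωL = j·205.5·0.0352 = 0 + j7.232 Ω
  Z2: Z = R = 16.5 Ω
  Z3: Z = 1/(jωC) = -j/(ω·C) = 0 - j48.67 Ω
Step 3 — With the output port shorted to ground, the output series arm Z2 runs from the junction to ground; the shunt arm Z3 also runs from the junction to ground. They appear in parallel: Z3 || Z2 = 14.8 - j5.017 Ω.
Step 4 — Series with input arm Z1: Z_in = Z1 + (Z3 || Z2) = 14.8 + j2.215 Ω = 14.96∠8.5° Ω.
Step 5 — Power factor: PF = cos(φ) = Re(Z)/|Z| = 14.799/14.964 = 0.989.
Step 6 — Type: Im(Z) = 2.215 ⇒ lagging (phase φ = 8.5°).

PF = 0.989 (lagging, φ = 8.5°)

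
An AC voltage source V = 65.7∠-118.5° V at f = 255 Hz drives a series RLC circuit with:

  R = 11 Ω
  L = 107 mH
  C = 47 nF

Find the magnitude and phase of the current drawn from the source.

Step 1 — Angular frequency: ω = 2π·f = 2π·255 = 1602 rad/s.
Step 2 — Component impedances:
  R: Z = R = 11 Ω
  L: Z = jωL = j·1602·0.107 = 0 + j171.4 Ω
  C: Z = 1/(jωC) = -j/(ω·C) = 0 - j1.328e+04 Ω
Step 3 — Series combination: Z_total = R + L + C = 11 - j1.311e+04 Ω = 1.311e+04∠-90.0° Ω.
Step 4 — Source phasor: V = 65.7∠-118.5° V = -31.35 - j57.74 V.
Step 5 — Ohm's law: I = V / Z_total = (-31.35 - j57.74) / (11 - j1.311e+04) = 0.004403 - j0.002395 A.
Step 6 — Convert to polar: |I| = 0.005012 A, ∠I = -28.5°.

I = 0.005012∠-28.5° A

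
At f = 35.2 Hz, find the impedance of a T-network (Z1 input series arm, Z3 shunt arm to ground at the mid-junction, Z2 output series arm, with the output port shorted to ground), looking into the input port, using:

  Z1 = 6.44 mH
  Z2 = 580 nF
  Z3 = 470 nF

Step 1 — Angular frequency: ω = 2π·f = 2π·35.2 = 221.2 rad/s.
Step 2 — Component impedances:
  Z1: Z = jωL = j·221.2·0.00644 = 0 + j1.424 Ω
  Z2: Z = 1/(jωC) = -j/(ω·C) = 0 - j7796 Ω
  Z3: Z = 1/(jωC) = -j/(ω·C) = 0 - j9620 Ω
Step 3 — With the output port shorted to ground, the output series arm Z2 runs from the junction to ground; the shunt arm Z3 also runs from the junction to ground. They appear in parallel: Z3 || Z2 = 0 - j4306 Ω.
Step 4 — Series with input arm Z1: Z_in = Z1 + (Z3 || Z2) = 0 - j4305 Ω = 4305∠-90.0° Ω.

Z = 0 - j4305 Ω = 4305∠-90.0° Ω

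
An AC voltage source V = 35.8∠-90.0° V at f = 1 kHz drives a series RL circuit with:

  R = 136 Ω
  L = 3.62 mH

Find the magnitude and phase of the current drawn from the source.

Step 1 — Angular frequency: ω = 2π·f = 2π·1000 = 6283 rad/s.
Step 2 — Component impedances:
  R: Z = R = 136 Ω
  L: Z = jωL = j·6283·0.00362 = 0 + j22.75 Ω
Step 3 — Series combination: Z_total = R + L = 136 + j22.75 Ω = 137.9∠9.5° Ω.
Step 4 — Source phasor: V = 35.8∠-90.0° V = 0 - j35.8 V.
Step 5 — Ohm's law: I = V / Z_total = (0 - j35.8) / (136 + j22.75) = -0.04283 - j0.2561 A.
Step 6 — Convert to polar: |I| = 0.2596 A, ∠I = -99.5°.

I = 0.2596∠-99.5° A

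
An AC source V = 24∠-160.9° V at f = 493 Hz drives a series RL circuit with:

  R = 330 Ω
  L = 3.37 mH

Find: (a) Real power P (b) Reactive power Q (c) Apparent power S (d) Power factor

Step 1 — Angular frequency: ω = 2π·f = 2π·493 = 3098 rad/s.
Step 2 — Component impedances:
  R: Z = R = 330 Ω
  L: Z = jωL = j·3098·0.00337 = 0 + j10.44 Ω
Step 3 — Series combination: Z_total = R + L = 330 + j10.44 Ω = 330.2∠1.8° Ω.
Step 4 — Source phasor: V = 24∠-160.9° V = -22.68 - j7.853 V.
Step 5 — Current: I = V / Z = -0.06941 - j0.0216 A = 0.07269∠-162.7° A.
Step 6 — Complex power: S = V·I* = 1.744 + j0.05516 VA.
Step 7 — Real power: P = Re(S) = 1.744 W.
Step 8 — Reactive power: Q = Im(S) = 0.05516 VAR.
Step 9 — Apparent power: |S| = 1.745 VA.
Step 10 — Power factor: PF = P/|S| = 0.9995 (lagging).

(a) P = 1.744 W  (b) Q = 0.05516 VAR  (c) S = 1.745 VA  (d) PF = 0.9995 (lagging)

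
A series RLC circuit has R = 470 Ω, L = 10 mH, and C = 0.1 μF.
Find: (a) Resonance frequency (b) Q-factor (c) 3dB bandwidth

Step 1 — Resonance: ω₀ = 1/√(LC) = 1/√(0.01·1e-07) = 3.162e+04 rad/s.
Step 2 — f₀ = ω₀/(2π) = 5033 Hz.
Step 3 — Series Q: Q = ω₀L/R = 3.162e+04·0.01/470 = 0.6728.
Step 4 — Bandwidth: Δω = ω₀/Q = 4.7e+04 rad/s; BW = Δω/(2π) = 7480 Hz.

(a) f₀ = 5033 Hz  (b) Q = 0.6728  (c) BW = 7480 Hz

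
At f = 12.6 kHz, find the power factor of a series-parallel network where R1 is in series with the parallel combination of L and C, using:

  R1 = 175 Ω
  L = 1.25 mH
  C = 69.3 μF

Step 1 — Angular frequency: ω = 2π·f = 2π·1.26e+04 = 7.917e+04 rad/s.
Step 2 — Component impedances:
  R1: Z = R = 175 Ω
  L: Z = jωL = j·7.917e+04·0.00125 = 0 + j98.96 Ω
  C: Z = 1/(jωC) = -j/(ω·C) = 0 - j0.1823 Ω
Step 3 — Parallel branch: L || C = 1/(1/L + 1/C) = 0 - j0.1826 Ω.
Step 4 — Series with R1: Z_total = R1 + (L || C) = 175 - j0.1826 Ω = 175∠-0.1° Ω.
Step 5 — Power factor: PF = cos(φ) = Re(Z)/|Z| = 175/175 = 1.
Step 6 — Type: Im(Z) = -0.1826 ⇒ leading (phase φ = -0.1°).

PF = 1 (leading, φ = -0.1°)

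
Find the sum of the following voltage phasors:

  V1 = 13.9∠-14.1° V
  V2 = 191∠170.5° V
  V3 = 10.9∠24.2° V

Step 1 — Convert each phasor to rectangular form:
  V1 = 13.9·(cos(-14.1°) + j·sin(-14.1°)) = 13.48 - j3.386 V
  V2 = 191·(cos(170.5°) + j·sin(170.5°)) = -188.4 + j31.52 V
  V3 = 10.9·(cos(24.2°) + j·sin(24.2°)) = 9.942 + j4.468 V
Step 2 — Sum components: V_total = -165 + j32.61 V.
Step 3 — Convert to polar: |V_total| = 168.1 V, ∠V_total = 168.8°.

V_total = 168.1∠168.8° V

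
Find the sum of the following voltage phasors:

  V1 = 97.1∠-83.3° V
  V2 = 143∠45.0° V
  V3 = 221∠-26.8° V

Step 1 — Convert each phasor to rectangular form:
  V1 = 97.1·(cos(-83.3°) + j·sin(-83.3°)) = 11.33 - j96.44 V
  V2 = 143·(cos(45.0°) + j·sin(45.0°)) = 101.1 + j101.1 V
  V3 = 221·(cos(-26.8°) + j·sin(-26.8°)) = 197.3 - j99.64 V
Step 2 — Sum components: V_total = 309.7 - j94.96 V.
Step 3 — Convert to polar: |V_total| = 323.9 V, ∠V_total = -17.0°.

V_total = 323.9∠-17.0° V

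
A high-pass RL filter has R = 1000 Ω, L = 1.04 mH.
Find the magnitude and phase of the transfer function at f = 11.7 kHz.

Step 1 — Angular frequency: ω = 2π·1.17e+04 = 7.351e+04 rad/s.
Step 2 — Transfer function: H(jω) = jωL/(R + jωL).
Step 3 — Numerator jωL = j·76.45; denominator R + jωL = 1000 + j76.45.
Step 4 — H = 0.005811 + j0.07601.
Step 5 — Magnitude: |H| = 0.07623 (-22.4 dB); phase: φ = 85.6°.

|H| = 0.07623 (-22.4 dB), φ = 85.6°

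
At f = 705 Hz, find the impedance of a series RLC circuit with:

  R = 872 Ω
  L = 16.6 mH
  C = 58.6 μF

Step 1 — Angular frequency: ω = 2π·f = 2π·705 = 4430 rad/s.
Step 2 — Component impedances:
  R: Z = R = 872 Ω
  L: Z = jωL = j·4430·0.0166 = 0 + j73.53 Ω
  C: Z = 1/(jωC) = -j/(ω·C) = 0 - j3.852 Ω
Step 3 — Series combination: Z_total = R + L + C = 872 + j69.68 Ω = 874.8∠4.6° Ω.

Z = 872 + j69.68 Ω = 874.8∠4.6° Ω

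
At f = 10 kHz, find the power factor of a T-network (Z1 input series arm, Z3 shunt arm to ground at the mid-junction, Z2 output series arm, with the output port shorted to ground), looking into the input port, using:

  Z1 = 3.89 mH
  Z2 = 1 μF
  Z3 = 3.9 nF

Step 1 — Angular frequency: ω = 2π·f = 2π·1e+04 = 6.283e+04 rad/s.
Step 2 — Component impedances:
  Z1: Z = jωL = j·6.283e+04·0.00389 = 0 + j244.4 Ω
  Z2: Z = 1/(jωC) = -j/(ω·C) = 0 - j15.92 Ω
  Z3: Z = 1/(jωC) = -j/(ω·C) = 0 - j4081 Ω
Step 3 — With the output port shorted to ground, the output series arm Z2 runs from the junction to ground; the shunt arm Z3 also runs from the junction to ground. They appear in parallel: Z3 || Z2 = 0 - j15.85 Ω.
Step 4 — Series with input arm Z1: Z_in = Z1 + (Z3 || Z2) = 0 + j228.6 Ω = 228.6∠90.0° Ω.
Step 5 — Power factor: PF = cos(φ) = Re(Z)/|Z| = 0/228.6 = 0.
Step 6 — Type: Im(Z) = 228.6 ⇒ lagging (phase φ = 90.0°).

PF = 0 (lagging, φ = 90.0°)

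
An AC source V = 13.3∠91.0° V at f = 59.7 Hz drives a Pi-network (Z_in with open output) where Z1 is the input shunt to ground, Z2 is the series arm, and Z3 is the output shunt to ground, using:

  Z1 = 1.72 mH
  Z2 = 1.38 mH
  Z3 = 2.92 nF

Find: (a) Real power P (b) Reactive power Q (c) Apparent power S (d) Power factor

Step 1 — Angular frequency: ω = 2π·f = 2π·59.7 = 375.1 rad/s.
Step 2 — Component impedances:
  Z1: Z = jωL = j·375.1·0.00172 = 0 + j0.6452 Ω
  Z2: Z = jωL = j·375.1·0.00138 = 0 + j0.5176 Ω
  Z3: Z = 1/(jωC) = -j/(ω·C) = 0 - j9.13e+05 Ω
Step 3 — With open output, the series arm Z2 and the output shunt Z3 appear in series to ground: Z2 + Z3 = 0 - j9.13e+05 Ω.
Step 4 — Parallel with input shunt Z1: Z_in = Z1 || (Z2 + Z3) = 0 + j0.6452 Ω = 0.6452∠90.0° Ω.
Step 5 — Source phasor: V = 13.3∠91.0° V = -0.2321 + j13.3 V.
Step 6 — Current: I = V / Z = 20.61 + j0.3598 A = 20.61∠1.0° A.
Step 7 — Complex power: S = V·I* = 0 + j274.2 VA.
Step 8 — Real power: P = Re(S) = 0 W.
Step 9 — Reactive power: Q = Im(S) = 274.2 VAR.
Step 10 — Apparent power: |S| = 274.2 VA.
Step 11 — Power factor: PF = P/|S| = 0 (lagging).

(a) P = 0 W  (b) Q = 274.2 VAR  (c) S = 274.2 VA  (d) PF = 0 (lagging)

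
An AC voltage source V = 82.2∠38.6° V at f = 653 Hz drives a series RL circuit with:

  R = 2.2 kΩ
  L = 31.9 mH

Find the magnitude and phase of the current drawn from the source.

Step 1 — Angular frequency: ω = 2π·f = 2π·653 = 4103 rad/s.
Step 2 — Component impedances:
  R: Z = R = 2200 Ω
  L: Z = jωL = j·4103·0.0319 = 0 + j130.9 Ω
Step 3 — Series combination: Z_total = R + L = 2200 + j130.9 Ω = 2204∠3.4° Ω.
Step 4 — Source phasor: V = 82.2∠38.6° V = 64.24 + j51.28 V.
Step 5 — Ohm's law: I = V / Z_total = (64.24 + j51.28) / (2200 + j130.9) = 0.03048 + j0.0215 A.
Step 6 — Convert to polar: |I| = 0.0373 A, ∠I = 35.2°.

I = 0.0373∠35.2° A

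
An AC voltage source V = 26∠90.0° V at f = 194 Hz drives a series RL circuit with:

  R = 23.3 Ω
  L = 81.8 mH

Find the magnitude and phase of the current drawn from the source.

Step 1 — Angular frequency: ω = 2π·f = 2π·194 = 1219 rad/s.
Step 2 — Component impedances:
  R: Z = R = 23.3 Ω
  L: Z = jωL = j·1219·0.0818 = 0 + j99.71 Ω
Step 3 — Series combination: Z_total = R + L = 23.3 + j99.71 Ω = 102.4∠76.8° Ω.
Step 4 — Source phasor: V = 26∠90.0° V = 0 + j26 V.
Step 5 — Ohm's law: I = V / Z_total = (0 + j26) / (23.3 + j99.71) = 0.2473 + j0.05778 A.
Step 6 — Convert to polar: |I| = 0.2539 A, ∠I = 13.2°.

I = 0.2539∠13.2° A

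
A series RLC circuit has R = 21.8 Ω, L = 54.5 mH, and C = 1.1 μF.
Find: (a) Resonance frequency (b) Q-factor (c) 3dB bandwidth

Step 1 — Resonance condition Im(Z)=0 gives ω₀ = 1/√(LC).
Step 2 — ω₀ = 1/√(0.0545·1.1e-06) = 4084 rad/s.
Step 3 — f₀ = ω₀/(2π) = 650 Hz.
Step 4 — Series Q: Q = ω₀L/R = 4084·0.0545/21.8 = 10.21.
Step 5 — 3dB bandwidth: Δω = ω₀/Q = 400 rad/s; BW = Δω/(2π) = 63.66 Hz.

(a) f₀ = 650 Hz  (b) Q = 10.21  (c) BW = 63.66 Hz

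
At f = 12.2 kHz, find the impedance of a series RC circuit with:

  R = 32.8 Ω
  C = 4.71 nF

Step 1 — Angular frequency: ω = 2π·f = 2π·1.22e+04 = 7.665e+04 rad/s.
Step 2 — Component impedances:
  R: Z = R = 32.8 Ω
  C: Z = 1/(jωC) = -j/(ω·C) = 0 - j2770 Ω
Step 3 — Series combination: Z_total = R + C = 32.8 - j2770 Ω = 2770∠-89.3° Ω.

Z = 32.8 - j2770 Ω = 2770∠-89.3° Ω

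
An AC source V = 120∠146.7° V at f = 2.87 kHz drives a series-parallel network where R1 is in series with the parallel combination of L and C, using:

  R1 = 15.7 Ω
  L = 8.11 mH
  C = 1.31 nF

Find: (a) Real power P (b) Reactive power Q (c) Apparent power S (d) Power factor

Step 1 — Angular frequency: ω = 2π·f = 2π·2870 = 1.803e+04 rad/s.
Step 2 — Component impedances:
  R1: Z = R = 15.7 Ω
  L: Z = jωL = j·1.803e+04·0.00811 = 0 + j146.2 Ω
  C: Z = 1/(jωC) = -j/(ω·C) = 0 - j4.233e+04 Ω
Step 3 — Parallel branch: L || C = 1/(1/L + 1/C) = 0 + j146.8 Ω.
Step 4 — Series with R1: Z_total = R1 + (L || C) = 15.7 + j146.8 Ω = 147.6∠83.9° Ω.
Step 5 — Source phasor: V = 120∠146.7° V = -100.3 + j65.88 V.
Step 6 — Current: I = V / Z = 0.3716 + j0.7232 A = 0.8131∠62.8° A.
Step 7 — Complex power: S = V·I* = 10.38 + j97.01 VA.
Step 8 — Real power: P = Re(S) = 10.38 W.
Step 9 — Reactive power: Q = Im(S) = 97.01 VAR.
Step 10 — Apparent power: |S| = 97.57 VA.
Step 11 — Power factor: PF = P/|S| = 0.1064 (lagging).

(a) P = 10.38 W  (b) Q = 97.01 VAR  (c) S = 97.57 VA  (d) PF = 0.1064 (lagging)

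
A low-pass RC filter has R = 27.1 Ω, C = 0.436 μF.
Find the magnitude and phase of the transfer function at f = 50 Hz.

Step 1 — Angular frequency: ω = 2π·50 = 314.2 rad/s.
Step 2 — Transfer function: H(jω) = 1/(1 + jωRC).
Step 3 — Denominator: 1 + jωRC = 1 + j·314.2·27.1·4.36e-07 = 1 + j0.003712.
Step 4 — H = 1 - j0.003712.
Step 5 — Magnitude: |H| = 1 (-0.0 dB); phase: φ = -0.2°.

|H| = 1 (-0.0 dB), φ = -0.2°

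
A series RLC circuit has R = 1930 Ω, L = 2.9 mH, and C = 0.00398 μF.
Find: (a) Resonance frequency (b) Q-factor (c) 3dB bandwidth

Step 1 — Resonance condition Im(Z)=0 gives ω₀ = 1/√(LC).
Step 2 — ω₀ = 1/√(0.0029·3.98e-09) = 2.943e+05 rad/s.
Step 3 — f₀ = ω₀/(2π) = 4.685e+04 Hz.
Step 4 — Series Q: Q = ω₀L/R = 2.943e+05·0.0029/1930 = 0.4423.
Step 5 — 3dB bandwidth: Δω = ω₀/Q = 6.655e+05 rad/s; BW = Δω/(2π) = 1.059e+05 Hz.

(a) f₀ = 4.685e+04 Hz  (b) Q = 0.4423  (c) BW = 1.059e+05 Hz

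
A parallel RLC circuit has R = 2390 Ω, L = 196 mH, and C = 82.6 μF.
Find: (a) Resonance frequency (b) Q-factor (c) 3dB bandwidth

Step 1 — Resonance: ω₀ = 1/√(LC) = 1/√(0.196·8.26e-05) = 248.5 rad/s.
Step 2 — f₀ = ω₀/(2π) = 39.56 Hz.
Step 3 — Parallel Q: Q = R/(ω₀L) = 2390/(248.5·0.196) = 49.06.
Step 4 — Bandwidth: Δω = ω₀/Q = 5.065 rad/s; BW = Δω/(2π) = 0.8062 Hz.

(a) f₀ = 39.56 Hz  (b) Q = 49.06  (c) BW = 0.8062 Hz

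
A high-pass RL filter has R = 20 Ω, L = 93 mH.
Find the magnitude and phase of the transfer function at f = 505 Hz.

Step 1 — Angular frequency: ω = 2π·505 = 3173 rad/s.
Step 2 — Transfer function: H(jω) = jωL/(R + jωL).
Step 3 — Numerator jωL = j·295.1; denominator R + jωL = 20 + j295.1.
Step 4 — H = 0.9954 + j0.06747.
Step 5 — Magnitude: |H| = 0.9977 (-0.0 dB); phase: φ = 3.9°.

|H| = 0.9977 (-0.0 dB), φ = 3.9°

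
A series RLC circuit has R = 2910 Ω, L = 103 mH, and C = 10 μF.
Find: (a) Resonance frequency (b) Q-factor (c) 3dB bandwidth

Step 1 — Resonance: ω₀ = 1/√(LC) = 1/√(0.103·1e-05) = 985.3 rad/s.
Step 2 — f₀ = ω₀/(2π) = 156.8 Hz.
Step 3 — Series Q: Q = ω₀L/R = 985.3·0.103/2910 = 0.03488.
Step 4 — Bandwidth: Δω = ω₀/Q = 2.825e+04 rad/s; BW = Δω/(2π) = 4497 Hz.

(a) f₀ = 156.8 Hz  (b) Q = 0.03488  (c) BW = 4497 Hz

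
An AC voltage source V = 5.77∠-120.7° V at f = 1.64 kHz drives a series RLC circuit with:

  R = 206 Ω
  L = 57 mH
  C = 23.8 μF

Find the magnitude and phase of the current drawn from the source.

Step 1 — Angular frequency: ω = 2π·f = 2π·1640 = 1.03e+04 rad/s.
Step 2 — Component impedances:
  R: Z = R = 206 Ω
  L: Z = jωL = j·1.03e+04·0.057 = 0 + j587.4 Ω
  C: Z = 1/(jωC) = -j/(ω·C) = 0 - j4.078 Ω
Step 3 — Series combination: Z_total = R + L + C = 206 + j583.3 Ω = 618.6∠70.5° Ω.
Step 4 — Source phasor: V = 5.77∠-120.7° V = -2.946 - j4.961 V.
Step 5 — Ohm's law: I = V / Z_total = (-2.946 - j4.961) / (206 + j583.3) = -0.009149 + j0.001819 A.
Step 6 — Convert to polar: |I| = 0.009328 A, ∠I = 168.8°.

I = 0.009328∠168.8° A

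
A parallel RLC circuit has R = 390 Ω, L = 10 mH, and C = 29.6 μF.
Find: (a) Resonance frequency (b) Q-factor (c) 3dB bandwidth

Step 1 — Resonance: ω₀ = 1/√(LC) = 1/√(0.01·2.96e-05) = 1838 rad/s.
Step 2 — f₀ = ω₀/(2π) = 292.5 Hz.
Step 3 — Parallel Q: Q = R/(ω₀L) = 390/(1838·0.01) = 21.22.
Step 4 — Bandwidth: Δω = ω₀/Q = 86.63 rad/s; BW = Δω/(2π) = 13.79 Hz.

(a) f₀ = 292.5 Hz  (b) Q = 21.22  (c) BW = 13.79 Hz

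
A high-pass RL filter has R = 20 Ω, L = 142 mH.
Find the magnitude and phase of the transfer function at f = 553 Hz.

Step 1 — Angular frequency: ω = 2π·553 = 3475 rad/s.
Step 2 — Transfer function: H(jω) = jωL/(R + jωL).
Step 3 — Numerator jωL = j·493.4; denominator R + jωL = 20 + j493.4.
Step 4 — H = 0.9984 + j0.04047.
Step 5 — Magnitude: |H| = 0.9992 (-0.0 dB); phase: φ = 2.3°.

|H| = 0.9992 (-0.0 dB), φ = 2.3°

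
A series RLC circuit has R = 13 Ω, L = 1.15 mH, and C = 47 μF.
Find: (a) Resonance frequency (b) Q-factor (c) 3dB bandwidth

Step 1 — Resonance: ω₀ = 1/√(LC) = 1/√(0.00115·4.7e-05) = 4301 rad/s.
Step 2 — f₀ = ω₀/(2π) = 684.6 Hz.
Step 3 — Series Q: Q = ω₀L/R = 4301·0.00115/13 = 0.3805.
Step 4 — Bandwidth: Δω = ω₀/Q = 1.13e+04 rad/s; BW = Δω/(2π) = 1799 Hz.

(a) f₀ = 684.6 Hz  (b) Q = 0.3805  (c) BW = 1799 Hz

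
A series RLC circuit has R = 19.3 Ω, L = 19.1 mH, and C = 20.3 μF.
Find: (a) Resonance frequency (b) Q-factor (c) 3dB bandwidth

Step 1 — Resonance: ω₀ = 1/√(LC) = 1/√(0.0191·2.03e-05) = 1606 rad/s.
Step 2 — f₀ = ω₀/(2π) = 255.6 Hz.
Step 3 — Series Q: Q = ω₀L/R = 1606·0.0191/19.3 = 1.589.
Step 4 — Bandwidth: Δω = ω₀/Q = 1010 rad/s; BW = Δω/(2π) = 160.8 Hz.

(a) f₀ = 255.6 Hz  (b) Q = 1.589  (c) BW = 160.8 Hz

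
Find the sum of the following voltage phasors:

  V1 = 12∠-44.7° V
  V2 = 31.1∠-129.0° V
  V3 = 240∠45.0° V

Step 1 — Convert each phasor to rectangular form:
  V1 = 12·(cos(-44.7°) + j·sin(-44.7°)) = 8.53 - j8.441 V
  V2 = 31.1·(cos(-129.0°) + j·sin(-129.0°)) = -19.57 - j24.17 V
  V3 = 240·(cos(45.0°) + j·sin(45.0°)) = 169.7 + j169.7 V
Step 2 — Sum components: V_total = 158.7 + j137.1 V.
Step 3 — Convert to polar: |V_total| = 209.7 V, ∠V_total = 40.8°.

V_total = 209.7∠40.8° V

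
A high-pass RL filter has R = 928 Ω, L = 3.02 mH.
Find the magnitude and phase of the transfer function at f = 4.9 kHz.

Step 1 — Angular frequency: ω = 2π·4900 = 3.079e+04 rad/s.
Step 2 — Transfer function: H(jω) = jωL/(R + jωL).
Step 3 — Numerator jωL = j·92.98; denominator R + jωL = 928 + j92.98.
Step 4 — H = 0.009939 + j0.0992.
Step 5 — Magnitude: |H| = 0.09969 (-20.0 dB); phase: φ = 84.3°.

|H| = 0.09969 (-20.0 dB), φ = 84.3°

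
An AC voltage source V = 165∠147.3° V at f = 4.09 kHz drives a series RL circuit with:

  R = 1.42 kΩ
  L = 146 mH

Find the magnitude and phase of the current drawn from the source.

Step 1 — Angular frequency: ω = 2π·f = 2π·4090 = 2.57e+04 rad/s.
Step 2 — Component impedances:
  R: Z = R = 1420 Ω
  L: Z = jωL = j·2.57e+04·0.146 = 0 + j3752 Ω
Step 3 — Series combination: Z_total = R + L = 1420 + j3752 Ω = 4012∠69.3° Ω.
Step 4 — Source phasor: V = 165∠147.3° V = -138.8 + j89.14 V.
Step 5 — Ohm's law: I = V / Z_total = (-138.8 + j89.14) / (1420 + j3752) = 0.00853 + j0.04024 A.
Step 6 — Convert to polar: |I| = 0.04113 A, ∠I = 78.0°.

I = 0.04113∠78.0° A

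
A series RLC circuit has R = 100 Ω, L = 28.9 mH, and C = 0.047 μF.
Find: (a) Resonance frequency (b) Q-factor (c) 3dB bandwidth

Step 1 — Resonance: ω₀ = 1/√(LC) = 1/√(0.0289·4.7e-08) = 2.713e+04 rad/s.
Step 2 — f₀ = ω₀/(2π) = 4318 Hz.
Step 3 — Series Q: Q = ω₀L/R = 2.713e+04·0.0289/100 = 7.842.
Step 4 — Bandwidth: Δω = ω₀/Q = 3460 rad/s; BW = Δω/(2π) = 550.7 Hz.

(a) f₀ = 4318 Hz  (b) Q = 7.842  (c) BW = 550.7 Hz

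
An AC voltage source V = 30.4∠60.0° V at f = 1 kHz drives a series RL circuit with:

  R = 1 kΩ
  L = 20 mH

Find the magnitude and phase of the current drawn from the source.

Step 1 — Angular frequency: ω = 2π·f = 2π·1000 = 6283 rad/s.
Step 2 — Component impedances:
  R: Z = R = 1000 Ω
  L: Z = jωL = j·6283·0.02 = 0 + j125.7 Ω
Step 3 — Series combination: Z_total = R + L = 1000 + j125.7 Ω = 1008∠7.2° Ω.
Step 4 — Source phasor: V = 30.4∠60.0° V = 15.2 + j26.33 V.
Step 5 — Ohm's law: I = V / Z_total = (15.2 + j26.33) / (1000 + j125.7) = 0.01822 + j0.02404 A.
Step 6 — Convert to polar: |I| = 0.03016 A, ∠I = 52.8°.

I = 0.03016∠52.8° A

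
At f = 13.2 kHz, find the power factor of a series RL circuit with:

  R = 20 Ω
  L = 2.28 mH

Step 1 — Angular frequency: ω = 2π·f = 2π·1.32e+04 = 8.294e+04 rad/s.
Step 2 — Component impedances:
  R: Z = R = 20 Ω
  L: Z = jωL = j·8.294e+04·0.00228 = 0 + j189.1 Ω
Step 3 — Series combination: Z_total = R + L = 20 + j189.1 Ω = 190.2∠84.0° Ω.
Step 4 — Power factor: PF = cos(φ) = Re(Z)/|Z| = 20/190.2 = 0.1052.
Step 5 — Type: Im(Z) = 189.1 ⇒ lagging (phase φ = 84.0°).

PF = 0.1052 (lagging, φ = 84.0°)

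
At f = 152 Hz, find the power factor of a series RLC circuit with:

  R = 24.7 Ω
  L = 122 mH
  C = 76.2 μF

Step 1 — Angular frequency: ω = 2π·f = 2π·152 = 955 rad/s.
Step 2 — Component impedances:
  R: Z = R = 24.7 Ω
  L: Z = jωL = j·955·0.122 = 0 + j116.5 Ω
  C: Z = 1/(jωC) = -j/(ω·C) = 0 - j13.74 Ω
Step 3 — Series combination: Z_total = R + L + C = 24.7 + j102.8 Ω = 105.7∠76.5° Ω.
Step 4 — Power factor: PF = cos(φ) = Re(Z)/|Z| = 24.7/105.7 = 0.2337.
Step 5 — Type: Im(Z) = 102.8 ⇒ lagging (phase φ = 76.5°).

PF = 0.2337 (lagging, φ = 76.5°)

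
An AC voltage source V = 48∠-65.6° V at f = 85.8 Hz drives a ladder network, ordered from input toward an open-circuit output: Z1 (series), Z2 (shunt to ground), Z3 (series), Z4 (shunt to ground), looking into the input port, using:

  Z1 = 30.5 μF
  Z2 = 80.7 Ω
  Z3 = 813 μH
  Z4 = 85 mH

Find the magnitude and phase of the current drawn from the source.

Step 1 — Angular frequency: ω = 2π·f = 2π·85.8 = 539.1 rad/s.
Step 2 — Component impedances:
  Z1: Z = 1/(jωC) = -j/(ω·C) = 0 - j60.82 Ω
  Z2: Z = R = 80.7 Ω
  Z3: Z = jωL = j·539.1·0.000813 = 0 + j0.4383 Ω
  Z4: Z = jωL = j·539.1·0.085 = 0 + j45.82 Ω
Step 3 — Ladder network (open output): work backward from the far end, alternating series and parallel combinations. Z_in = 19.96 - j26 Ω = 32.78∠-52.5° Ω.
Step 4 — Source phasor: V = 48∠-65.6° V = 19.83 - j43.71 V.
Step 5 — Ohm's law: I = V / Z_total = (19.83 - j43.71) / (19.96 - j26) = 1.426 - j0.3323 A.
Step 6 — Convert to polar: |I| = 1.464 A, ∠I = -13.1°.

I = 1.464∠-13.1° A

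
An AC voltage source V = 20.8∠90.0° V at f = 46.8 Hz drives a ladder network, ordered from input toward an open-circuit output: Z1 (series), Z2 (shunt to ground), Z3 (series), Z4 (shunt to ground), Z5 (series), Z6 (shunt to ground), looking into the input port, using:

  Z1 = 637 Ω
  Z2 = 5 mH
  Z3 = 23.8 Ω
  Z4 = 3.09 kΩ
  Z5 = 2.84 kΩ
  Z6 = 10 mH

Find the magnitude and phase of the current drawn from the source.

Step 1 — Angular frequency: ω = 2π·f = 2π·46.8 = 294.1 rad/s.
Step 2 — Component impedances:
  Z1: Z = R = 637 Ω
  Z2: Z = jωL = j·294.1·0.005 = 0 + j1.47 Ω
  Z3: Z = R = 23.8 Ω
  Z4: Z = R = 3090 Ω
  Z5: Z = R = 2840 Ω
  Z6: Z = jωL = j·294.1·0.01 = 0 + j2.941 Ω
Step 3 — Ladder network (open output): work backward from the far end, alternating series and parallel combinations. Z_in = 637 + j1.47 Ω = 637∠0.1° Ω.
Step 4 — Source phasor: V = 20.8∠90.0° V = 0 + j20.8 V.
Step 5 — Ohm's law: I = V / Z_total = (0 + j20.8) / (637 + j1.47) = 7.537e-05 + j0.03265 A.
Step 6 — Convert to polar: |I| = 0.03265 A, ∠I = 89.9°.

I = 0.03265∠89.9° A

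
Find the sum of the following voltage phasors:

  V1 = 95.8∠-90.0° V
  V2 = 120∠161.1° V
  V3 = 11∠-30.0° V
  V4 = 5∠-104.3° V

Step 1 — Convert each phasor to rectangular form:
  V1 = 95.8·(cos(-90.0°) + j·sin(-90.0°)) = 0 - j95.8 V
  V2 = 120·(cos(161.1°) + j·sin(161.1°)) = -113.5 + j38.87 V
  V3 = 11·(cos(-30.0°) + j·sin(-30.0°)) = 9.526 - j5.5 V
  V4 = 5·(cos(-104.3°) + j·sin(-104.3°)) = -1.235 - j4.845 V
Step 2 — Sum components: V_total = -105.2 - j67.27 V.
Step 3 — Convert to polar: |V_total| = 124.9 V, ∠V_total = -147.4°.

V_total = 124.9∠-147.4° V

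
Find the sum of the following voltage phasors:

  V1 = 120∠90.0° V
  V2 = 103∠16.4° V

Step 1 — Convert each phasor to rectangular form:
  V1 = 120·(cos(90.0°) + j·sin(90.0°)) = 0 + j120 V
  V2 = 103·(cos(16.4°) + j·sin(16.4°)) = 98.81 + j29.08 V
Step 2 — Sum components: V_total = 98.81 + j149.1 V.
Step 3 — Convert to polar: |V_total| = 178.9 V, ∠V_total = 56.5°.

V_total = 178.9∠56.5° V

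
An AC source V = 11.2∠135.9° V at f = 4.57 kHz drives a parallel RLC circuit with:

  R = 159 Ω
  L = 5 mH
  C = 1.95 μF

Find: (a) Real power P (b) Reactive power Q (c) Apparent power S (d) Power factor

Step 1 — Angular frequency: ω = 2π·f = 2π·4570 = 2.871e+04 rad/s.
Step 2 — Component impedances:
  R: Z = R = 159 Ω
  L: Z = jωL = j·2.871e+04·0.005 = 0 + j143.6 Ω
  C: Z = 1/(jωC) = -j/(ω·C) = 0 - j17.86 Ω
Step 3 — Parallel combination: 1/Z_total = 1/R + 1/L + 1/C; Z_total = 2.574 - j20.07 Ω = 20.23∠-82.7° Ω.
Step 4 — Source phasor: V = 11.2∠135.9° V = -8.043 + j7.794 V.
Step 5 — Current: I = V / Z = -0.4327 - j0.3453 A = 0.5536∠-141.4° A.
Step 6 — Complex power: S = V·I* = 0.7889 - j6.15 VA.
Step 7 — Real power: P = Re(S) = 0.7889 W.
Step 8 — Reactive power: Q = Im(S) = -6.15 VAR.
Step 9 — Apparent power: |S| = 6.2 VA.
Step 10 — Power factor: PF = P/|S| = 0.1272 (leading).

(a) P = 0.7889 W  (b) Q = -6.15 VAR  (c) S = 6.2 VA  (d) PF = 0.1272 (leading)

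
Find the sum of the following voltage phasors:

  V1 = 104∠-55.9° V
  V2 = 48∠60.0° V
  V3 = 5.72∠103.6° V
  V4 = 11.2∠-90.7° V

Step 1 — Convert each phasor to rectangular form:
  V1 = 104·(cos(-55.9°) + j·sin(-55.9°)) = 58.31 - j86.12 V
  V2 = 48·(cos(60.0°) + j·sin(60.0°)) = 24 + j41.57 V
  V3 = 5.72·(cos(103.6°) + j·sin(103.6°)) = -1.345 + j5.56 V
  V4 = 11.2·(cos(-90.7°) + j·sin(-90.7°)) = -0.1368 - j11.2 V
Step 2 — Sum components: V_total = 80.82 - j50.19 V.
Step 3 — Convert to polar: |V_total| = 95.14 V, ∠V_total = -31.8°.

V_total = 95.14∠-31.8° V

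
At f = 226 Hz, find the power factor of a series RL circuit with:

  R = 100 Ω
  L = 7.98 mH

Step 1 — Angular frequency: ω = 2π·f = 2π·226 = 1420 rad/s.
Step 2 — Component impedances:
  R: Z = R = 100 Ω
  L: Z = jωL = j·1420·0.00798 = 0 + j11.33 Ω
Step 3 — Series combination: Z_total = R + L = 100 + j11.33 Ω = 100.6∠6.5° Ω.
Step 4 — Power factor: PF = cos(φ) = Re(Z)/|Z| = 100/100.64 = 0.9936.
Step 5 — Type: Im(Z) = 11.33 ⇒ lagging (phase φ = 6.5°).

PF = 0.9936 (lagging, φ = 6.5°)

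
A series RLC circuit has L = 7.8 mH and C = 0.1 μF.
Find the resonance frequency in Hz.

Step 1 — Resonance condition Im(Z)=0 gives ω₀ = 1/√(LC).
Step 2 — ω₀ = 1/√(0.0078·1e-07) = 3.581e+04 rad/s.
Step 3 — f₀ = ω₀/(2π) = 5699 Hz.

f₀ = 5699 Hz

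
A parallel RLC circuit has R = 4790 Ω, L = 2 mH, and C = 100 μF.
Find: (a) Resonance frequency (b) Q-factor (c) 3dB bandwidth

Step 1 — Resonance: ω₀ = 1/√(LC) = 1/√(0.002·0.0001) = 2236 rad/s.
Step 2 — f₀ = ω₀/(2π) = 355.9 Hz.
Step 3 — Parallel Q: Q = R/(ω₀L) = 4790/(2236·0.002) = 1071.
Step 4 — Bandwidth: Δω = ω₀/Q = 2.088 rad/s; BW = Δω/(2π) = 0.3323 Hz.

(a) f₀ = 355.9 Hz  (b) Q = 1071  (c) BW = 0.3323 Hz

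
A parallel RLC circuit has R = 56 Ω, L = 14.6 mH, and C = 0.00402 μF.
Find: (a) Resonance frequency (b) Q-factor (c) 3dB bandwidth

Step 1 — Resonance: ω₀ = 1/√(LC) = 1/√(0.0146·4.02e-09) = 1.305e+05 rad/s.
Step 2 — f₀ = ω₀/(2π) = 2.077e+04 Hz.
Step 3 — Parallel Q: Q = R/(ω₀L) = 56/(1.305e+05·0.0146) = 0.02938.
Step 4 — Bandwidth: Δω = ω₀/Q = 4.442e+06 rad/s; BW = Δω/(2π) = 7.07e+05 Hz.

(a) f₀ = 2.077e+04 Hz  (b) Q = 0.02938  (c) BW = 7.07e+05 Hz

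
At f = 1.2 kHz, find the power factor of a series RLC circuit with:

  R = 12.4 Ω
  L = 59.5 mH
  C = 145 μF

Step 1 — Angular frequency: ω = 2π·f = 2π·1200 = 7540 rad/s.
Step 2 — Component impedances:
  R: Z = R = 12.4 Ω
  L: Z = jωL = j·7540·0.0595 = 0 + j448.6 Ω
  C: Z = 1/(jωC) = -j/(ω·C) = 0 - j0.9147 Ω
Step 3 — Series combination: Z_total = R + L + C = 12.4 + j447.7 Ω = 447.9∠88.4° Ω.
Step 4 — Power factor: PF = cos(φ) = Re(Z)/|Z| = 12.4/447.88 = 0.02769.
Step 5 — Type: Im(Z) = 447.7 ⇒ lagging (phase φ = 88.4°).

PF = 0.02769 (lagging, φ = 88.4°)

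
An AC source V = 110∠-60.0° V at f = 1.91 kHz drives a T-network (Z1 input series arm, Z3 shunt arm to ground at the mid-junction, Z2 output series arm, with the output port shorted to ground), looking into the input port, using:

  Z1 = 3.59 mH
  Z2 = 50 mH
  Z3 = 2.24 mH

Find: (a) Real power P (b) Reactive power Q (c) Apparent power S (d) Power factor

Step 1 — Angular frequency: ω = 2π·f = 2π·1910 = 1.2e+04 rad/s.
Step 2 — Component impedances:
  Z1: Z = jωL = j·1.2e+04·0.00359 = 0 + j43.08 Ω
  Z2: Z = jωL = j·1.2e+04·0.05 = 0 + j600 Ω
  Z3: Z = jωL = j·1.2e+04·0.00224 = 0 + j26.88 Ω
Step 3 — With the output port shorted to ground, the output series arm Z2 runs from the junction to ground; the shunt arm Z3 also runs from the junction to ground. They appear in parallel: Z3 || Z2 = 0 + j25.73 Ω.
Step 4 — Series with input arm Z1: Z_in = Z1 + (Z3 || Z2) = 0 + j68.81 Ω = 68.81∠90.0° Ω.
Step 5 — Source phasor: V = 110∠-60.0° V = 55 - j95.26 V.
Step 6 — Current: I = V / Z = -1.384 - j0.7993 A = 1.599∠-150.0° A.
Step 7 — Complex power: S = V·I* = 0 + j175.8 VA.
Step 8 — Real power: P = Re(S) = 0 W.
Step 9 — Reactive power: Q = Im(S) = 175.8 VAR.
Step 10 — Apparent power: |S| = 175.8 VA.
Step 11 — Power factor: PF = P/|S| = 0 (lagging).

(a) P = 0 W  (b) Q = 175.8 VAR  (c) S = 175.8 VA  (d) PF = 0 (lagging)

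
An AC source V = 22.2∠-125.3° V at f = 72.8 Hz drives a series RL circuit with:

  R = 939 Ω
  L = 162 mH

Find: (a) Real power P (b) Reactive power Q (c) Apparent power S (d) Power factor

Step 1 — Angular frequency: ω = 2π·f = 2π·72.8 = 457.4 rad/s.
Step 2 — Component impedances:
  R: Z = R = 939 Ω
  L: Z = jωL = j·457.4·0.162 = 0 + j74.1 Ω
Step 3 — Series combination: Z_total = R + L = 939 + j74.1 Ω = 941.9∠4.5° Ω.
Step 4 — Source phasor: V = 22.2∠-125.3° V = -12.83 - j18.12 V.
Step 5 — Current: I = V / Z = -0.01509 - j0.0181 A = 0.02357∠-129.8° A.
Step 6 — Complex power: S = V·I* = 0.5216 + j0.04116 VA.
Step 7 — Real power: P = Re(S) = 0.5216 W.
Step 8 — Reactive power: Q = Im(S) = 0.04116 VAR.
Step 9 — Apparent power: |S| = 0.5232 VA.
Step 10 — Power factor: PF = P/|S| = 0.9969 (lagging).

(a) P = 0.5216 W  (b) Q = 0.04116 VAR  (c) S = 0.5232 VA  (d) PF = 0.9969 (lagging)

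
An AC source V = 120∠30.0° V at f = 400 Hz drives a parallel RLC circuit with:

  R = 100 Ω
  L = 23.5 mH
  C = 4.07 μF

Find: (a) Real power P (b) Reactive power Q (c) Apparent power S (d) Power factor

Step 1 — Angular frequency: ω = 2π·f = 2π·400 = 2513 rad/s.
Step 2 — Component impedances:
  R: Z = R = 100 Ω
  L: Z = jωL = j·2513·0.0235 = 0 + j59.06 Ω
  C: Z = 1/(jωC) = -j/(ω·C) = 0 - j97.76 Ω
Step 3 — Parallel combination: 1/Z_total = 1/R + 1/L + 1/C; Z_total = 69 + j46.25 Ω = 83.07∠33.8° Ω.
Step 4 — Source phasor: V = 120∠30.0° V = 103.9 + j60 V.
Step 5 — Current: I = V / Z = 1.441 - j0.09653 A = 1.445∠-3.8° A.
Step 6 — Complex power: S = V·I* = 144 + j96.51 VA.
Step 7 — Real power: P = Re(S) = 144 W.
Step 8 — Reactive power: Q = Im(S) = 96.51 VAR.
Step 9 — Apparent power: |S| = 173.4 VA.
Step 10 — Power factor: PF = P/|S| = 0.8307 (lagging).

(a) P = 144 W  (b) Q = 96.51 VAR  (c) S = 173.4 VA  (d) PF = 0.8307 (lagging)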